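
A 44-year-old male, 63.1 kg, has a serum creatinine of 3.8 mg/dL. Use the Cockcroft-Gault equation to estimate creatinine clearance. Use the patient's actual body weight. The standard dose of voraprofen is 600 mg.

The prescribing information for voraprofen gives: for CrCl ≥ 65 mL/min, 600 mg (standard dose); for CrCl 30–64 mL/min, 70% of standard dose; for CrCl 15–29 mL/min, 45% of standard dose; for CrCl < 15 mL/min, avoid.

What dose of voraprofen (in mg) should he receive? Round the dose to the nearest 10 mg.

CrCl = (140 − 44) × 63.1 / (72 × 3.8) = 6057.6 / 273.60 ≈ 22.1 mL/min
CrCl ≈ 22 mL/min → bracket 15–29 mL/min.
45% of 600 mg = 270 mg

270 mg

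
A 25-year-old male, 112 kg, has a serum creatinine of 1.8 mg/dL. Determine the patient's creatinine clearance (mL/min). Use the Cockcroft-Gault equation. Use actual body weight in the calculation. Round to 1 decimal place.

99.4 mL/min

CrCl = (140 − 25) × 112 / (72 × 1.8) = 12880.0 / 129.60 ≈ 99.4 mL/min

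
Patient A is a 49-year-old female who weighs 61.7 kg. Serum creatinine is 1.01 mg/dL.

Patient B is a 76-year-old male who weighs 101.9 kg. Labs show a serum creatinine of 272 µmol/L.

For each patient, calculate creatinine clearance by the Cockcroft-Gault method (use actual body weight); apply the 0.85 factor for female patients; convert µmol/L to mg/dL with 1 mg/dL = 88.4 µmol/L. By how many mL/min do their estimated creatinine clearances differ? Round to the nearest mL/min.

36 mL/min

Patient A: CrCl = (140 − 49) × 61.7 / (72 × 1.01) × 0.85 = 5614.7 / 72.72 × 0.85 ≈ 65.6 mL/min
Patient B: SCr = 272 / 88.4 = 3.077 mg/dL
Patient B: CrCl = (140 − 76) × 101.9 / (72 × 3.077) = 6521.6 / 221.54 ≈ 29.4 mL/min
|65.6 − 29.4| = 36.2 mL/min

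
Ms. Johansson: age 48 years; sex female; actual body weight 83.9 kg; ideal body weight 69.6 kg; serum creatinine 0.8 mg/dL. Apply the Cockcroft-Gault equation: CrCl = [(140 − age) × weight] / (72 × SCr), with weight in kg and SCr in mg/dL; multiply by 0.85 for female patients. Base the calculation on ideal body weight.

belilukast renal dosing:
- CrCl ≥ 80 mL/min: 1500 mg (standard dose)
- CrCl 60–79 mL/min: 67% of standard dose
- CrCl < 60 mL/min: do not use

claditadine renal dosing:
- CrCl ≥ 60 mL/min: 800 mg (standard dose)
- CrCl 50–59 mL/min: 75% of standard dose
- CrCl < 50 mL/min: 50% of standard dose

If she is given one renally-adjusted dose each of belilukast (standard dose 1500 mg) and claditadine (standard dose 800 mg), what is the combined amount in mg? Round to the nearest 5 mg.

CrCl = (140 − 48) × 69.6 / (72 × 0.8) × 0.85 = 6403.2 / 57.60 × 0.85 ≈ 94.5 mL/min
CrCl ≈ 94 mL/min.
belilukast: ≥ 80 mL/min → 100% of 1500 mg = 1500 mg.
claditadine: ≥ 60 mL/min → 100% of 800 mg = 800 mg.
Total = 1500 + 800 = 2300 mg.

2300 mg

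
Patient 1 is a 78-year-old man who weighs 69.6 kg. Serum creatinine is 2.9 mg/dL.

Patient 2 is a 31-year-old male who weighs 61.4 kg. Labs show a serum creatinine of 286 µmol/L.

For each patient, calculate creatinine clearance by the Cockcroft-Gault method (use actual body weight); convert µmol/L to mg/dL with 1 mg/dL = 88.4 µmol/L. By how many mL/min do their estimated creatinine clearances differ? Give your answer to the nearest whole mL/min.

Patient 1: CrCl = (140 − 78) × 69.6 / (72 × 2.9) = 4315.2 / 208.80 ≈ 20.7 mL/min
Patient 2: SCr = 286 / 88.4 = 3.235 mg/dL
Patient 2: CrCl = (140 − 31) × 61.4 / (72 × 3.235) = 6692.6 / 232.92 ≈ 28.7 mL/min
|20.7 − 28.7| = 8.0 mL/min

8 mL/min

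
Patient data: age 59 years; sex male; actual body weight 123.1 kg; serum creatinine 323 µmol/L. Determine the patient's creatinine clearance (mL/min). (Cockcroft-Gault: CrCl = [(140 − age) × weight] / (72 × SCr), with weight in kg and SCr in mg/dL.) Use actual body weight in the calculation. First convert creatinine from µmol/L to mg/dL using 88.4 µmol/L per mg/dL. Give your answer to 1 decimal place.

SCr = 323 / 88.4 = 3.654 mg/dL
CrCl = (140 − 59) × 123.1 / (72 × 3.654) = 9971.1 / 263.09 ≈ 37.9 mL/min

37.9 mL/min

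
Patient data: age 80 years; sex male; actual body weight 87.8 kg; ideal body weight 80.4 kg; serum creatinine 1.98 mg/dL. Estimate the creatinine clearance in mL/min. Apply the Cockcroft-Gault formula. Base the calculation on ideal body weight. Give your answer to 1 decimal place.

CrCl = (140 − 80) × 80.4 / (72 × 1.98) = 4824.0 / 142.56 ≈ 33.8 mL/min

33.8 mL/min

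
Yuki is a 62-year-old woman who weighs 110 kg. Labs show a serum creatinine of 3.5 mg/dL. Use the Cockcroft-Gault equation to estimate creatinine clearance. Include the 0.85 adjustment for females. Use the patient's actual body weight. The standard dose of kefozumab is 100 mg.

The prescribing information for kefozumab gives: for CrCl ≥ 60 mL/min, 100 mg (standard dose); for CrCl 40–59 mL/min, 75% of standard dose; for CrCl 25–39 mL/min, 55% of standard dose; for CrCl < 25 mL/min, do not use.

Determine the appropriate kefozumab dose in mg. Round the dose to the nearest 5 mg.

CrCl = (140 − 62) × 110 / (72 × 3.5) × 0.85 = 8580.0 / 252.00 × 0.85 ≈ 28.9 mL/min
CrCl ≈ 29 mL/min → bracket 25–39 mL/min.
55% of 100 mg = 55 mg

55 mg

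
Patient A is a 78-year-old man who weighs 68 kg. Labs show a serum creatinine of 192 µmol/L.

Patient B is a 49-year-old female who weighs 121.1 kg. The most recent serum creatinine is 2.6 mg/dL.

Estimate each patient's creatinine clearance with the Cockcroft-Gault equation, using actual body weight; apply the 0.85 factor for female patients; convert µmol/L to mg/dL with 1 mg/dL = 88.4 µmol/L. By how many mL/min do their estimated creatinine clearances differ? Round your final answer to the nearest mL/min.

23 mL/min

Patient A: SCr = 192 / 88.4 = 2.172 mg/dL
Patient A: CrCl = (140 − 78) × 68 / (72 × 2.172) = 4216.0 / 156.38 ≈ 27.0 mL/min
Patient B: CrCl = (140 − 49) × 121.1 / (72 × 2.6) × 0.85 = 11020.1 / 187.20 × 0.85 ≈ 50.0 mL/min
|27.0 − 50.0| = 23.0 mL/min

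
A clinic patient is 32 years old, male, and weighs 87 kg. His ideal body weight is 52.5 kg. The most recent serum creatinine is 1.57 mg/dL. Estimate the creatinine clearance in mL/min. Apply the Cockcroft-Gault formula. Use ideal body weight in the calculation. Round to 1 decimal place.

50.2 mL/min

CrCl = (140 − 32) × 52.5 / (72 × 1.57) = 5670.0 / 113.04 ≈ 50.2 mL/min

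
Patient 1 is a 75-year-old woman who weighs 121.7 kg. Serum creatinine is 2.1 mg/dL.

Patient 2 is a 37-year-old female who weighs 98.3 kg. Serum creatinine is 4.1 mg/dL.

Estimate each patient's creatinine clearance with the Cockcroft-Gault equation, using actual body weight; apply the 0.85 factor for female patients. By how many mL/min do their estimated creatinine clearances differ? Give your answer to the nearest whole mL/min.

Patient 1: CrCl = (140 − 75) × 121.7 / (72 × 2.1) × 0.85 = 7910.5 / 151.20 × 0.85 ≈ 44.5 mL/min
Patient 2: CrCl = (140 − 37) × 98.3 / (72 × 4.1) × 0.85 = 10124.9 / 295.20 × 0.85 ≈ 29.2 mL/min
|44.5 − 29.2| = 15.3 mL/min

15 mL/min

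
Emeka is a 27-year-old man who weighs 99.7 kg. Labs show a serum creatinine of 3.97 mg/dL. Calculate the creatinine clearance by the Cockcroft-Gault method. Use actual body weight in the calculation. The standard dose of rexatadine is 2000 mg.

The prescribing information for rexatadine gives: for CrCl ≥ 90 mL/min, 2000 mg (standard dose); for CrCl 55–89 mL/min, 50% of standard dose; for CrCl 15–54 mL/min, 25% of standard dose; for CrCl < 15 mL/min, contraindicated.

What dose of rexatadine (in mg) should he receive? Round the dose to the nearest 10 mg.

CrCl = (140 − 27) × 99.7 / (72 × 3.97) = 11266.1 / 285.84 ≈ 39.4 mL/min
CrCl ≈ 39 mL/min → bracket 15–54 mL/min.
25% of 2000 mg = 500 mg

500 mg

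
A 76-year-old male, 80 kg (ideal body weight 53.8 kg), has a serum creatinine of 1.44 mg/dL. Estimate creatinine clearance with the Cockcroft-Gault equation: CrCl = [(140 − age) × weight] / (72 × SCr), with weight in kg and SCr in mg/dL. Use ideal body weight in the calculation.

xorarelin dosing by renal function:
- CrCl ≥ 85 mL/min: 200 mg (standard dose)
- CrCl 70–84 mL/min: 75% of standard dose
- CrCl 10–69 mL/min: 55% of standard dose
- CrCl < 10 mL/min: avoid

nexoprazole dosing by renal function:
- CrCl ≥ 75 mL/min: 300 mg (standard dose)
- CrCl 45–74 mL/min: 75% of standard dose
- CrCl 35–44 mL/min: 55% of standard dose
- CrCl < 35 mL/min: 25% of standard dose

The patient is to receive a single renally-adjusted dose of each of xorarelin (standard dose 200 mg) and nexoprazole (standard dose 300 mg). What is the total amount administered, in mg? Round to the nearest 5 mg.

185 mg

CrCl = (140 − 76) × 53.8 / (72 × 1.44) = 3443.2 / 103.68 ≈ 33.2 mL/min
CrCl ≈ 33 mL/min.
xorarelin: 10–69 mL/min → 55% of 200 mg = 110 mg.
nexoprazole: < 35 mL/min → 25% of 300 mg = 75 mg.
Total = 110 + 75 = 185 mg.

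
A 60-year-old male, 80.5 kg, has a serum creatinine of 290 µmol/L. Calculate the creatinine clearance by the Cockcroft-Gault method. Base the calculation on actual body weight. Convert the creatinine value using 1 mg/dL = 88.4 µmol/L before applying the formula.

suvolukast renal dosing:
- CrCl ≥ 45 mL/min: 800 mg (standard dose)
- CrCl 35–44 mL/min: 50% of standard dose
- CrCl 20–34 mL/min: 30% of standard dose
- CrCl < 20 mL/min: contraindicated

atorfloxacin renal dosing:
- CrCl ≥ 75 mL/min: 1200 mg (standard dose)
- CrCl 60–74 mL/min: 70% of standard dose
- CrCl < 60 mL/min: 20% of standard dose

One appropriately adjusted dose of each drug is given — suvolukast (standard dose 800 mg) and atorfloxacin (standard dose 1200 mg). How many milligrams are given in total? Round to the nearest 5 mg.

SCr = 290 / 88.4 = 3.281 mg/dL
CrCl = (140 − 60) × 80.5 / (72 × 3.281) = 6440.0 / 236.23 ≈ 27.3 mL/min
CrCl ≈ 27 mL/min.
suvolukast: 20–34 mL/min → 30% of 800 mg = 240 mg.
atorfloxacin: < 60 mL/min → 20% of 1200 mg = 240 mg.
Total = 240 + 240 = 480 mg.

480 mg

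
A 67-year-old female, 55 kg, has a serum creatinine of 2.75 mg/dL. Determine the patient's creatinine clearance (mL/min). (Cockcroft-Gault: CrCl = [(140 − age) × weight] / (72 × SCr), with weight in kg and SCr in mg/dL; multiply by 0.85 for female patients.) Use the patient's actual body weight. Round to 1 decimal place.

CrCl = (140 − 67) × 55 / (72 × 2.75) × 0.85 = 4015.0 / 198.00 × 0.85 ≈ 17.2 mL/min

17.2 mL/min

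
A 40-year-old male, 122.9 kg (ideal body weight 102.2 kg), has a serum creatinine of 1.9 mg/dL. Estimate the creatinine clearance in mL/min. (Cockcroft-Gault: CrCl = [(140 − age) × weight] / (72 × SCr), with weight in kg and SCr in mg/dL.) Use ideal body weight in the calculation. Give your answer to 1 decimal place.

CrCl = (140 − 40) × 102.2 / (72 × 1.9) = 10220.0 / 136.80 ≈ 74.7 mL/min

74.7 mL/min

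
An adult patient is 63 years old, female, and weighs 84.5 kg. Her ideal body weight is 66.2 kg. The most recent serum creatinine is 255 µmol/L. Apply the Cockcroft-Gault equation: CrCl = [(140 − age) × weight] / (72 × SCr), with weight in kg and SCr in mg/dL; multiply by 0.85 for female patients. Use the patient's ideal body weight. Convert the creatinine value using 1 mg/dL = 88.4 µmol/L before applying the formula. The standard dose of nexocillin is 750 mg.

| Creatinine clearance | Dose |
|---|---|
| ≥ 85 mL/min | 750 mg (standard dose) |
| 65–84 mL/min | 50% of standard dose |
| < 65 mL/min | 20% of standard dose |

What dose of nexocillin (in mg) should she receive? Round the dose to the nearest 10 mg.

150 mg

SCr = 255 / 88.4 = 2.885 mg/dL
CrCl = (140 − 63) × 66.2 / (72 × 2.885) × 0.85 = 5097.4 / 207.72 × 0.85 ≈ 20.9 mL/min
CrCl ≈ 21 mL/min → bracket < 65 mL/min.
20% of 750 mg = 150 mg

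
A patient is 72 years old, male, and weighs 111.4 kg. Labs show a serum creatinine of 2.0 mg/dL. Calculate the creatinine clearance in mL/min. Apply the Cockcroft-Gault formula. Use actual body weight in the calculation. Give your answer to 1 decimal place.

CrCl = (140 − 72) × 111.4 / (72 × 2) = 7575.2 / 144.00 ≈ 52.6 mL/min

52.6 mL/min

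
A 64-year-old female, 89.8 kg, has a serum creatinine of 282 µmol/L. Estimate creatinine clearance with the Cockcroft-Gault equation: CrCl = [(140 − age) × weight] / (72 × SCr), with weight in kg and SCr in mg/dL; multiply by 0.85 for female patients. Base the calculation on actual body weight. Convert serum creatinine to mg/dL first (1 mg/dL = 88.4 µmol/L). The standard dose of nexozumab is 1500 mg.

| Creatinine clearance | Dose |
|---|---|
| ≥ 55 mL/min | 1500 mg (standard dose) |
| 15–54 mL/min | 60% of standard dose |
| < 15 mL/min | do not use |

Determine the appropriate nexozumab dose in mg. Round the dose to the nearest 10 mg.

SCr = 282 / 88.4 = 3.19 mg/dL
CrCl = (140 − 64) × 89.8 / (72 × 3.19) × 0.85 = 6824.8 / 229.68 × 0.85 ≈ 25.3 mL/min
CrCl ≈ 25 mL/min → bracket 15–54 mL/min.
60% of 1500 mg = 900 mg

900 mg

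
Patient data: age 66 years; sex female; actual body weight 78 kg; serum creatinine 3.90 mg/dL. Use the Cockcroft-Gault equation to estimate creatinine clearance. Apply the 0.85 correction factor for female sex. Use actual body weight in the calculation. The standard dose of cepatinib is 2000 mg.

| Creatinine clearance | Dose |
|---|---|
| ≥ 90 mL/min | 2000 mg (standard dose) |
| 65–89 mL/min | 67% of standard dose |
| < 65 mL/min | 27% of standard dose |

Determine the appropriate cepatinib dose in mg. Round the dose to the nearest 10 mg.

CrCl = (140 − 66) × 78 / (72 × 3.9) × 0.85 = 5772.0 / 280.80 × 0.85 ≈ 17.5 mL/min
CrCl ≈ 17 mL/min → bracket < 65 mL/min.
27% of 2000 mg = 540 mg

540 mg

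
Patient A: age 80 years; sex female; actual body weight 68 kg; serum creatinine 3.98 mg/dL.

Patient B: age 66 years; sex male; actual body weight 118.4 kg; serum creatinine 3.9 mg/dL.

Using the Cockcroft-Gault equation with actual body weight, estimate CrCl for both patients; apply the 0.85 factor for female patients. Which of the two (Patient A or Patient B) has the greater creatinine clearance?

Patient B

Patient A: CrCl = (140 − 80) × 68 / (72 × 3.98) × 0.85 = 4080.0 / 286.56 × 0.85 ≈ 12.1 mL/min
Patient B: CrCl = (140 − 66) × 118.4 / (72 × 3.9) = 8761.6 / 280.80 ≈ 31.2 mL/min
12.1 vs 31.2 mL/min → Patient B is higher.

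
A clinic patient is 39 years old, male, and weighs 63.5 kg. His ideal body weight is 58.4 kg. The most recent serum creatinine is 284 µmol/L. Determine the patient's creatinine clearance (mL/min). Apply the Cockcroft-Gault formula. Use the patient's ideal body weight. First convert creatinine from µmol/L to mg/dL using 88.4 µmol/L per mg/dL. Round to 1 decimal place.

25.5 mL/min

SCr = 284 / 88.4 = 3.213 mg/dL
CrCl = (140 − 39) × 58.4 / (72 × 3.213) = 5898.4 / 231.34 ≈ 25.5 mL/min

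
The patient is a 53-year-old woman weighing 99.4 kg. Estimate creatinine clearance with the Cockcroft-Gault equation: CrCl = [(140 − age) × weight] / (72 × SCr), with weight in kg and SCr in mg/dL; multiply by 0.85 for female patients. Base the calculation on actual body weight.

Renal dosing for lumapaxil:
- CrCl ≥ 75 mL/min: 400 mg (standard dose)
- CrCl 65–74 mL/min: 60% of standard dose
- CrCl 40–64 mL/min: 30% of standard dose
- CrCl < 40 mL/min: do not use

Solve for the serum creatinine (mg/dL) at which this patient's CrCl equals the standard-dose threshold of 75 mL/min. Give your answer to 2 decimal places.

1.36 mg/dL

Standard dose requires CrCl ≥ 75 mL/min.
Set (140 − 53) × 99.4 × 0.85 / (72 × SCr) = 75
SCr = (140 − 53) × 99.4 × 0.85 / (72 × 75) = 1.361 mg/dL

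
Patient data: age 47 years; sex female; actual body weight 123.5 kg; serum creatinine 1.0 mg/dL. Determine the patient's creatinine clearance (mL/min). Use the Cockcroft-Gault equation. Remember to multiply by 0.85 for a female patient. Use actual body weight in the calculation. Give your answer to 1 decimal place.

CrCl = (140 − 47) × 123.5 / (72 × 1) × 0.85 = 11485.5 / 72.00 × 0.85 ≈ 135.6 mL/min

135.6 mL/min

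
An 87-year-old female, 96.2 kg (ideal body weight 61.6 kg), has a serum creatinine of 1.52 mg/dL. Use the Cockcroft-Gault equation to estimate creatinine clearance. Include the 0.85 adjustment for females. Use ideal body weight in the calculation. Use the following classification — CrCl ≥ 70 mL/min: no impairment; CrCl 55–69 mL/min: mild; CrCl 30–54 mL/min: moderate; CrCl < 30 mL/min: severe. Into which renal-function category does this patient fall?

CrCl = (140 − 87) × 61.6 / (72 × 1.52) × 0.85 = 3264.8 / 109.44 × 0.85 ≈ 25.4 mL/min
25 mL/min falls in the 'severe' range.

severe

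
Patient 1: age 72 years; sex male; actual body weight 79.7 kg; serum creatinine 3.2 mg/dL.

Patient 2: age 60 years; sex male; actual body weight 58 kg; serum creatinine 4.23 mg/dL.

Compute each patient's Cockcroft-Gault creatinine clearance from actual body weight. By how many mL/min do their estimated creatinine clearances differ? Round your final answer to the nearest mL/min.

8 mL/min

Patient 1: CrCl = (140 − 72) × 79.7 / (72 × 3.2) = 5419.6 / 230.40 ≈ 23.5 mL/min
Patient 2: CrCl = (140 − 60) × 58 / (72 × 4.23) = 4640.0 / 304.56 ≈ 15.2 mL/min
|23.5 − 15.2| = 8.3 mL/min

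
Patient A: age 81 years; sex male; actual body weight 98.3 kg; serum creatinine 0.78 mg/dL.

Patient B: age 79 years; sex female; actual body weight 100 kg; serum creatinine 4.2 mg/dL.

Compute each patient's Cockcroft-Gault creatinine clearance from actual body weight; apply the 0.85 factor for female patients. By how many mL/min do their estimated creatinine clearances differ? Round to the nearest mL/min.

86 mL/min

Patient A: CrCl = (140 − 81) × 98.3 / (72 × 0.78) = 5799.7 / 56.16 ≈ 103.3 mL/min
Patient B: CrCl = (140 − 79) × 100 / (72 × 4.2) × 0.85 = 6100.0 / 302.40 × 0.85 ≈ 17.1 mL/min
|103.3 − 17.1| = 86.2 mL/min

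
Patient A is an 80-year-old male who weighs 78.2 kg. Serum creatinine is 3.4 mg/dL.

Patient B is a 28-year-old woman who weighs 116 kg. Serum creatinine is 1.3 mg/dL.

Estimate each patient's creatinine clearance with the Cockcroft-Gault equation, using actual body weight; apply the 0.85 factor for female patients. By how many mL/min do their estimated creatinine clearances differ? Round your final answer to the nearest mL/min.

99 mL/min

Patient A: CrCl = (140 − 80) × 78.2 / (72 × 3.4) = 4692.0 / 244.80 ≈ 19.2 mL/min
Patient B: CrCl = (140 − 28) × 116 / (72 × 1.3) × 0.85 = 12992.0 / 93.60 × 0.85 ≈ 118.0 mL/min
|19.2 − 118.0| = 98.8 mL/min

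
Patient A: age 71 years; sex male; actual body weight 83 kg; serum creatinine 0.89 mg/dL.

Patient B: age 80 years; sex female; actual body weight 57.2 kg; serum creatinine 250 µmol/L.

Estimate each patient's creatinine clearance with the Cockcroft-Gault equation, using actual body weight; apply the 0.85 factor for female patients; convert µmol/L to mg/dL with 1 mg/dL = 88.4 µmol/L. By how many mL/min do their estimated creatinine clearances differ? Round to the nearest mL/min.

Patient A: CrCl = (140 − 71) × 83 / (72 × 0.89) = 5727.0 / 64.08 ≈ 89.4 mL/min
Patient B: SCr = 250 / 88.4 = 2.828 mg/dL
Patient B: CrCl = (140 − 80) × 57.2 / (72 × 2.828) × 0.85 = 3432.0 / 203.62 × 0.85 ≈ 14.3 mL/min
|89.4 − 14.3| = 75.1 mL/min

75 mL/min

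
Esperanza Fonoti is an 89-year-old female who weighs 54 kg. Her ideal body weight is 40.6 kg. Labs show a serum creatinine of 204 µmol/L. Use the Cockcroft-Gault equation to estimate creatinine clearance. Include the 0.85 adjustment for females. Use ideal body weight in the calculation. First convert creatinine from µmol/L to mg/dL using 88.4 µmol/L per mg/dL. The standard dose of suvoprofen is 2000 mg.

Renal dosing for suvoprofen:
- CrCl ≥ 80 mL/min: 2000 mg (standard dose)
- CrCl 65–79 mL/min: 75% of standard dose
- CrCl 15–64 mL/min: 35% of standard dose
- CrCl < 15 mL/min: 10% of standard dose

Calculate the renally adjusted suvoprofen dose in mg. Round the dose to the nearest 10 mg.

200 mg

SCr = 204 / 88.4 = 2.308 mg/dL
CrCl = (140 − 89) × 40.6 / (72 × 2.308) × 0.85 = 2070.6 / 166.18 × 0.85 ≈ 10.6 mL/min
CrCl ≈ 11 mL/min → bracket < 15 mL/min.
10% of 2000 mg = 200 mg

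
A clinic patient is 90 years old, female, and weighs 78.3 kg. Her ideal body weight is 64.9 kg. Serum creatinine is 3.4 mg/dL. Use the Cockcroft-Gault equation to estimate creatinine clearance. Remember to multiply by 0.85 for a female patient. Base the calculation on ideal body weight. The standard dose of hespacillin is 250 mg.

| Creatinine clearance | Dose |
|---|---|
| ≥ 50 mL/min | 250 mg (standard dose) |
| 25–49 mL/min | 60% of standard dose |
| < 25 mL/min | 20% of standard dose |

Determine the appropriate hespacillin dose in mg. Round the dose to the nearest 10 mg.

CrCl = (140 − 90) × 64.9 / (72 × 3.4) × 0.85 = 3245.0 / 244.80 × 0.85 ≈ 11.3 mL/min
CrCl ≈ 11 mL/min → bracket < 25 mL/min.
20% of 250 mg = 50 mg

50 mg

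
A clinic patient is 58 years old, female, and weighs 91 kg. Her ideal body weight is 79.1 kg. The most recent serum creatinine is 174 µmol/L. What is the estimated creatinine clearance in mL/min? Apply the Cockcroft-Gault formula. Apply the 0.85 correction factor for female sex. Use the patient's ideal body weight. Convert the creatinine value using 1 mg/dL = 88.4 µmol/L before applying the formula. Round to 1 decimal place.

SCr = 174 / 88.4 = 1.968 mg/dL
CrCl = (140 − 58) × 79.1 / (72 × 1.968) × 0.85 = 6486.2 / 141.70 × 0.85 ≈ 38.9 mL/min

38.9 mL/min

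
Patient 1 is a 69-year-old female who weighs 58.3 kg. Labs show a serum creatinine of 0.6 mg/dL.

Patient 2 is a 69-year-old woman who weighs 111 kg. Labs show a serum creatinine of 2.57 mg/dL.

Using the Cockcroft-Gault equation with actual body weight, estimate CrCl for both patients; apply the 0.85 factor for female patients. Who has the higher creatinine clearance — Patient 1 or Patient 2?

Patient 1: CrCl = (140 − 69) × 58.3 / (72 × 0.6) × 0.85 = 4139.3 / 43.20 × 0.85 ≈ 81.4 mL/min
Patient 2: CrCl = (140 − 69) × 111 / (72 × 2.57) × 0.85 = 7881.0 / 185.04 × 0.85 ≈ 36.2 mL/min
81.4 vs 36.2 mL/min → Patient 1 is higher.

Patient 1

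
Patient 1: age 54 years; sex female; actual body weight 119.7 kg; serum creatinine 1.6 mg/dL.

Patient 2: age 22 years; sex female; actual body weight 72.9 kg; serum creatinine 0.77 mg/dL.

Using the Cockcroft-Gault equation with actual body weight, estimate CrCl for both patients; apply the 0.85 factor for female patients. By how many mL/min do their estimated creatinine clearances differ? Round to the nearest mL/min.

56 mL/min

Patient 1: CrCl = (140 − 54) × 119.7 / (72 × 1.6) × 0.85 = 10294.2 / 115.20 × 0.85 ≈ 76.0 mL/min
Patient 2: CrCl = (140 − 22) × 72.9 / (72 × 0.77) × 0.85 = 8602.2 / 55.44 × 0.85 ≈ 131.9 mL/min
|76.0 − 131.9| = 55.9 mL/min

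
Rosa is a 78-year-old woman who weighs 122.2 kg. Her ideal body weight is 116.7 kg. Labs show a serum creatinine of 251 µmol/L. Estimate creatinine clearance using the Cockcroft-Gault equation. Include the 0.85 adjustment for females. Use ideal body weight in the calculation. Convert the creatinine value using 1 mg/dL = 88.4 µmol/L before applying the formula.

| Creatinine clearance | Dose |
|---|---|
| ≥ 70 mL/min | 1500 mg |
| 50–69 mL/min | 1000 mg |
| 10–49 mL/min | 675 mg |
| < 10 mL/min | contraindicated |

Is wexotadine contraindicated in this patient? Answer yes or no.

SCr = 251 / 88.4 = 2.839 mg/dL
CrCl = (140 − 78) × 116.7 / (72 × 2.839) × 0.85 = 7235.4 / 204.41 × 0.85 ≈ 30.1 mL/min
CrCl ≈ 30 mL/min, which is ≥ 10 mL/min.

no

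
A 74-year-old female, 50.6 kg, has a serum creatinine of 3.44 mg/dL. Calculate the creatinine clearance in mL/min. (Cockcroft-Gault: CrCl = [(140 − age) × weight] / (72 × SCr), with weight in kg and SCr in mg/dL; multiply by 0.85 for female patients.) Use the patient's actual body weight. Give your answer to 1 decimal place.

CrCl = (140 − 74) × 50.6 / (72 × 3.44) × 0.85 = 3339.6 / 247.68 × 0.85 ≈ 11.5 mL/min

11.5 mL/min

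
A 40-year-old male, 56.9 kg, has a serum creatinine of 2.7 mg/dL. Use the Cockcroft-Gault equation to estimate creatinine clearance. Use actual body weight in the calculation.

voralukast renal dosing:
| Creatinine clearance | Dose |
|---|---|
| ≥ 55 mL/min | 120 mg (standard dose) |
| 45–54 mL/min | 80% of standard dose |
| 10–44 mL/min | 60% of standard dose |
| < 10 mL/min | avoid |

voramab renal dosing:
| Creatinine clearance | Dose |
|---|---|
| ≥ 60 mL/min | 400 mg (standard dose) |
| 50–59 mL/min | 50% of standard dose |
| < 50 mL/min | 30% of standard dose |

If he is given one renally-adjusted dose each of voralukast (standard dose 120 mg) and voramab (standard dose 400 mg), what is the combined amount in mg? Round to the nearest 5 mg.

CrCl = (140 − 40) × 56.9 / (72 × 2.7) = 5690.0 / 194.40 ≈ 29.3 mL/min
CrCl ≈ 29 mL/min.
voralukast: 10–44 mL/min → 60% of 120 mg = 72 mg.
voramab: < 50 mL/min → 30% of 400 mg = 120 mg.
Total = 72 + 120 = 192 mg.

190 mg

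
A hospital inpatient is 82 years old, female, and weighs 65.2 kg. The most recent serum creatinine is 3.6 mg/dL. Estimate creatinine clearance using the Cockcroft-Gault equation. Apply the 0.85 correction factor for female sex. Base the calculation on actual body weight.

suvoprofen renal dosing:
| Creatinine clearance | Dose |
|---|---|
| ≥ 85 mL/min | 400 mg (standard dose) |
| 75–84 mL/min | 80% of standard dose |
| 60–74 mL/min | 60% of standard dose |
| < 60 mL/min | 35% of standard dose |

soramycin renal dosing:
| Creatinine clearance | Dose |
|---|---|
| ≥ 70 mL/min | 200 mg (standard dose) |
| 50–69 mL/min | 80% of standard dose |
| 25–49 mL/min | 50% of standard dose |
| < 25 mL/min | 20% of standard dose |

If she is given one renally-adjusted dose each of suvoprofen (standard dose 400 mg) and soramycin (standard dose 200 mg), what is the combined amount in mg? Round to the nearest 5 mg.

180 mg

CrCl = (140 − 82) × 65.2 / (72 × 3.6) × 0.85 = 3781.6 / 259.20 × 0.85 ≈ 12.4 mL/min
CrCl ≈ 12 mL/min.
suvoprofen: < 60 mL/min → 35% of 400 mg = 140 mg.
soramycin: < 25 mL/min → 20% of 200 mg = 40 mg.
Total = 140 + 40 = 180 mg.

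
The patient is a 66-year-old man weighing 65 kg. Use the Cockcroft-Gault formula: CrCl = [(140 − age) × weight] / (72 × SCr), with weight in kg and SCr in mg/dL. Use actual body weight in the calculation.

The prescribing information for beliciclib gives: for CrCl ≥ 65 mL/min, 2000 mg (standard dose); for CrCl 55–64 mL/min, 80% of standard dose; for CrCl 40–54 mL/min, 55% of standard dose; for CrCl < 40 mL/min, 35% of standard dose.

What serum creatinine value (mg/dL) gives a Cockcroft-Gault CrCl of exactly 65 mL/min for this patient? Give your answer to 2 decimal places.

Standard dose requires CrCl ≥ 65 mL/min.
Set (140 − 66) × 65 / (72 × SCr) = 65
SCr = (140 − 66) × 65 / (72 × 65) = 1.028 mg/dL

1.03 mg/dL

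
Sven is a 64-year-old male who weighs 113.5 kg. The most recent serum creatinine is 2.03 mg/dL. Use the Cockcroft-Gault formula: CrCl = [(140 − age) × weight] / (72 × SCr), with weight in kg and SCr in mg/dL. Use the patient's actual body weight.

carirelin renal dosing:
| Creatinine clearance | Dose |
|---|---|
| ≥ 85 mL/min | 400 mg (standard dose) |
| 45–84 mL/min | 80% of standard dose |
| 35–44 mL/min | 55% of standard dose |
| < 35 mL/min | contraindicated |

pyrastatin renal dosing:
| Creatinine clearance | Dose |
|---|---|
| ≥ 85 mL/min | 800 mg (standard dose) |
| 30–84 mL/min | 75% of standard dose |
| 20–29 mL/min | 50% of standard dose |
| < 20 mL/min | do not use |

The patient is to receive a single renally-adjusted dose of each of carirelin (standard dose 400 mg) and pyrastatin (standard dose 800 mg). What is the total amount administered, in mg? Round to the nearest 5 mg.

CrCl = (140 − 64) × 113.5 / (72 × 2.03) = 8626.0 / 146.16 ≈ 59.0 mL/min
CrCl ≈ 59 mL/min.
carirelin: 45–84 mL/min → 80% of 400 mg = 320 mg.
pyrastatin: 30–84 mL/min → 75% of 800 mg = 600 mg.
Total = 320 + 600 = 920 mg.

920 mg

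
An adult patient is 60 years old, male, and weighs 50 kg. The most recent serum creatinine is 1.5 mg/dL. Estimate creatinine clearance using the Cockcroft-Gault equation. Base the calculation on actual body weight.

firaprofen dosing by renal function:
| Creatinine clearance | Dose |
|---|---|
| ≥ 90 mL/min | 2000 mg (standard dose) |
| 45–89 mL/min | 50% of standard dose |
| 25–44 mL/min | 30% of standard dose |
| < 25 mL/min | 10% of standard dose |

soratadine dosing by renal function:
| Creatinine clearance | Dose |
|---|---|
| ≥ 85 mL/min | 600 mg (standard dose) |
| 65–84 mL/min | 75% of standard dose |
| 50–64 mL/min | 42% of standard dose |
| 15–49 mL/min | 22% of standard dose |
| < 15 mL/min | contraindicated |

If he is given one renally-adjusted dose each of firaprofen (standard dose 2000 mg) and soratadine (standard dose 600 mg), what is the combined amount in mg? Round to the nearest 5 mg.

CrCl = (140 − 60) × 50 / (72 × 1.5) = 4000.0 / 108.00 ≈ 37.0 mL/min
CrCl ≈ 37 mL/min.
firaprofen: 25–44 mL/min → 30% of 2000 mg = 600 mg.
soratadine: 15–49 mL/min → 22% of 600 mg = 132 mg.
Total = 600 + 132 = 732 mg.

730 mg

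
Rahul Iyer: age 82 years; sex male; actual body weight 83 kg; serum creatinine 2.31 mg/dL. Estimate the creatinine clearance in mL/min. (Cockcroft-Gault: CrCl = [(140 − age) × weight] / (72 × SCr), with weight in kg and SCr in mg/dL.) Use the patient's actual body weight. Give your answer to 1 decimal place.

28.9 mL/min

CrCl = (140 − 82) × 83 / (72 × 2.31) = 4814.0 / 166.32 ≈ 28.9 mL/min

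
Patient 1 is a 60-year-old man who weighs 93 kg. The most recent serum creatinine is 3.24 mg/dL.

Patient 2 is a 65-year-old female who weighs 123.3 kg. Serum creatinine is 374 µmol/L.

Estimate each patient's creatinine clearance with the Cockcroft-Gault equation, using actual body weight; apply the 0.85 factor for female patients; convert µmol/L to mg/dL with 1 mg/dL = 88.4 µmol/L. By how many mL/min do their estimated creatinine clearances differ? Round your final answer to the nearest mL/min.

6 mL/min

Patient 1: CrCl = (140 − 60) × 93 / (72 × 3.24) = 7440.0 / 233.28 ≈ 31.9 mL/min
Patient 2: SCr = 374 / 88.4 = 4.231 mg/dL
Patient 2: CrCl = (140 − 65) × 123.3 / (72 × 4.231) × 0.85 = 9247.5 / 304.63 × 0.85 ≈ 25.8 mL/min
|31.9 − 25.8| = 6.1 mL/min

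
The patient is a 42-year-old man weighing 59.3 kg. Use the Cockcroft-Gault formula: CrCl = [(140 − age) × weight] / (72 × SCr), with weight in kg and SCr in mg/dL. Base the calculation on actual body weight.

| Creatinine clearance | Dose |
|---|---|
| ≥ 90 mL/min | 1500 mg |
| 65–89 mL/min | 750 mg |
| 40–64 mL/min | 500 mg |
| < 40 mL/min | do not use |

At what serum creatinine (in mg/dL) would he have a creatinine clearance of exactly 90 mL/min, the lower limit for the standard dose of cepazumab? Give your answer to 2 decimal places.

Standard dose requires CrCl ≥ 90 mL/min.
Set (140 − 42) × 59.3 / (72 × SCr) = 90
SCr = (140 − 42) × 59.3 / (72 × 90) = 0.897 mg/dL

0.90 mg/dL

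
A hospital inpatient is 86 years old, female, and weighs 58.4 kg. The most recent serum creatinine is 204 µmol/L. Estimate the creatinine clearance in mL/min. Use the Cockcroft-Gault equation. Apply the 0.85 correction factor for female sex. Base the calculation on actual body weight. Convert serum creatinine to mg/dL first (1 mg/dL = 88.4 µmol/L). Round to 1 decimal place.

SCr = 204 / 88.4 = 2.308 mg/dL
CrCl = (140 − 86) × 58.4 / (72 × 2.308) × 0.85 = 3153.6 / 166.18 × 0.85 ≈ 16.1 mL/min

16.1 mL/min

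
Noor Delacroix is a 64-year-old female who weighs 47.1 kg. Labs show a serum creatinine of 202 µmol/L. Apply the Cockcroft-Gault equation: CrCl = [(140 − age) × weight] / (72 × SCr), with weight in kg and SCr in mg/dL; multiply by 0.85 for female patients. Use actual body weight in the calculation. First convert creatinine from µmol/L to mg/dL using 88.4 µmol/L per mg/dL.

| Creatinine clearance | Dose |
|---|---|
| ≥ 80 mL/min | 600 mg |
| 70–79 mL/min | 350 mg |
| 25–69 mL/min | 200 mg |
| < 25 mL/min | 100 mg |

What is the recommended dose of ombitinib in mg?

100 mg

SCr = 202 / 88.4 = 2.285 mg/dL
CrCl = (140 − 64) × 47.1 / (72 × 2.285) × 0.85 = 3579.6 / 164.52 × 0.85 ≈ 18.5 mL/min
CrCl ≈ 18 mL/min → bracket < 25 mL/min.
Dose for this bracket: 100 mg.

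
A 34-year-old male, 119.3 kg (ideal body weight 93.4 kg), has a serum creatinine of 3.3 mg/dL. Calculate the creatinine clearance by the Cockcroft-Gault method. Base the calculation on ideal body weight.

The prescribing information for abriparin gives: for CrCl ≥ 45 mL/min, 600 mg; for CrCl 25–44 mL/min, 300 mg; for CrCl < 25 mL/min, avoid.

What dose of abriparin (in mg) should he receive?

300 mg

CrCl = (140 − 34) × 93.4 / (72 × 3.3) = 9900.4 / 237.60 ≈ 41.7 mL/min
CrCl ≈ 42 mL/min → bracket 25–44 mL/min.
Dose for this bracket: 300 mg.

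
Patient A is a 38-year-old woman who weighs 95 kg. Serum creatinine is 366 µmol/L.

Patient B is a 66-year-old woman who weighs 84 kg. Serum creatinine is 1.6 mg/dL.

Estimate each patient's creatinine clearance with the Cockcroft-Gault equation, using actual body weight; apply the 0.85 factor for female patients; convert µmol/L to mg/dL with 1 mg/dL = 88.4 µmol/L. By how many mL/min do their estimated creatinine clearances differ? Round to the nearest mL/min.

18 mL/min

Patient A: SCr = 366 / 88.4 = 4.14 mg/dL
Patient A: CrCl = (140 − 38) × 95 / (72 × 4.14) × 0.85 = 9690.0 / 298.08 × 0.85 ≈ 27.6 mL/min
Patient B: CrCl = (140 − 66) × 84 / (72 × 1.6) × 0.85 = 6216.0 / 115.20 × 0.85 ≈ 45.9 mL/min
|27.6 − 45.9| = 18.3 mL/min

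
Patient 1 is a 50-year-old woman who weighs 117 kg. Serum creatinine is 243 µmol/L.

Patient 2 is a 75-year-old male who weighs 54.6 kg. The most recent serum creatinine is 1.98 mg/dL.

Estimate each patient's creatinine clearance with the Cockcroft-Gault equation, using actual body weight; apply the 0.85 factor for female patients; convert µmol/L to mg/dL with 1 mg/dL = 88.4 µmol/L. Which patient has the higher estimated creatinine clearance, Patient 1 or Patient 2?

Patient 1: SCr = 243 / 88.4 = 2.749 mg/dL
Patient 1: CrCl = (140 − 50) × 117 / (72 × 2.749) × 0.85 = 10530.0 / 197.93 × 0.85 ≈ 45.2 mL/min
Patient 2: CrCl = (140 − 75) × 54.6 / (72 × 1.98) = 3549.0 / 142.56 ≈ 24.9 mL/min
45.2 vs 24.9 mL/min → Patient 1 is higher.

Patient 1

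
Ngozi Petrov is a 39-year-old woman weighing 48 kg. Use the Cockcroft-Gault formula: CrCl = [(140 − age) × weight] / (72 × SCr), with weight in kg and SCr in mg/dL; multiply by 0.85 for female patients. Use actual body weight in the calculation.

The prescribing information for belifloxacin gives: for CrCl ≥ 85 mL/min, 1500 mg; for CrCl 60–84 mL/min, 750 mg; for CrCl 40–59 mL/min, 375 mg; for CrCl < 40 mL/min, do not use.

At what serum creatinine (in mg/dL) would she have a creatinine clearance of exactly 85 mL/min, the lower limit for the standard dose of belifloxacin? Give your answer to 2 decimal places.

Standard dose requires CrCl ≥ 85 mL/min.
Set (140 − 39) × 48 × 0.85 / (72 × SCr) = 85
SCr = (140 − 39) × 48 × 0.85 / (72 × 85) = 0.673 mg/dL

0.67 mg/dL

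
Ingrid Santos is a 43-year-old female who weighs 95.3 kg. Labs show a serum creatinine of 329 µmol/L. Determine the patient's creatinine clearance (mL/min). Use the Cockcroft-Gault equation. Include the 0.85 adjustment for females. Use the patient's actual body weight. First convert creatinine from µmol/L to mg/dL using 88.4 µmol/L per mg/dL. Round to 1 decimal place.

SCr = 329 / 88.4 = 3.722 mg/dL
CrCl = (140 − 43) × 95.3 / (72 × 3.722) × 0.85 = 9244.1 / 267.98 × 0.85 ≈ 29.3 mL/min

29.3 mL/min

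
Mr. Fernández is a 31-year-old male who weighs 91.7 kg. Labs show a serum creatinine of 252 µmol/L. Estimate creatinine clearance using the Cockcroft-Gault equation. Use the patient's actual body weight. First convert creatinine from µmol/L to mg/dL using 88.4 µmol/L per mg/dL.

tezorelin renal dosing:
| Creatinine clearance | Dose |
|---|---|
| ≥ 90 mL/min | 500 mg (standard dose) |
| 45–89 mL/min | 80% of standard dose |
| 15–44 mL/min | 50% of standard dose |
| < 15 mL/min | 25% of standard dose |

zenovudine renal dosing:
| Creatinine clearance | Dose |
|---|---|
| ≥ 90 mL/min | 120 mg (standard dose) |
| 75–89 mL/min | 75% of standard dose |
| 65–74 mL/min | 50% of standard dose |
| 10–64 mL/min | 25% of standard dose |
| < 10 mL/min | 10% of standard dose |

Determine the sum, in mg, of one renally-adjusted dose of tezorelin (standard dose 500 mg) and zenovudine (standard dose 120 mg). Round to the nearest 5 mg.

430 mg

SCr = 252 / 88.4 = 2.851 mg/dL
CrCl = (140 − 31) × 91.7 / (72 × 2.851) = 9995.3 / 205.27 ≈ 48.7 mL/min
CrCl ≈ 49 mL/min.
tezorelin: 45–89 mL/min → 80% of 500 mg = 400 mg.
zenovudine: 10–64 mL/min → 25% of 120 mg = 30 mg.
Total = 400 + 30 = 430 mg.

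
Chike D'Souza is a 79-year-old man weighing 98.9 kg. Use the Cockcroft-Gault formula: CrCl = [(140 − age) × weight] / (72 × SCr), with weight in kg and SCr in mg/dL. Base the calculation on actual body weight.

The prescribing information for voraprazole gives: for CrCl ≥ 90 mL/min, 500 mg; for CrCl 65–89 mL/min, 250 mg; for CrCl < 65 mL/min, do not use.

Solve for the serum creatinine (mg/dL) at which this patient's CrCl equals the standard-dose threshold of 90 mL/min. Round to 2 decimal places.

Standard dose requires CrCl ≥ 90 mL/min.
Set (140 − 79) × 98.9 / (72 × SCr) = 90
SCr = (140 − 79) × 98.9 / (72 × 90) = 0.931 mg/dL

0.93 mg/dL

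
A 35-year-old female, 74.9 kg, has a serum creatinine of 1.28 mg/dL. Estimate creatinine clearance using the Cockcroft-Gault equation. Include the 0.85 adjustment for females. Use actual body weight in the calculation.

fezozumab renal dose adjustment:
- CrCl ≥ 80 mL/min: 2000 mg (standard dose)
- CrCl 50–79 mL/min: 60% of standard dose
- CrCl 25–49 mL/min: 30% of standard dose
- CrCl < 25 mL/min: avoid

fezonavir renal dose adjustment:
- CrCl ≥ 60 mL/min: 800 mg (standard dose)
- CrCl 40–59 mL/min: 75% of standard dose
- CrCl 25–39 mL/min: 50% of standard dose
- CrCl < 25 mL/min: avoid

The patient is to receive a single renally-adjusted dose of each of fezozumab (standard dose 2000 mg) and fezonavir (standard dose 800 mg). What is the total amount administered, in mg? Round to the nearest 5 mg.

CrCl = (140 − 35) × 74.9 / (72 × 1.28) × 0.85 = 7864.5 / 92.16 × 0.85 ≈ 72.5 mL/min
CrCl ≈ 73 mL/min.
fezozumab: 50–79 mL/min → 60% of 2000 mg = 1200 mg.
fezonavir: ≥ 60 mL/min → 100% of 800 mg = 800 mg.
Total = 1200 + 800 = 2000 mg.

2000 mg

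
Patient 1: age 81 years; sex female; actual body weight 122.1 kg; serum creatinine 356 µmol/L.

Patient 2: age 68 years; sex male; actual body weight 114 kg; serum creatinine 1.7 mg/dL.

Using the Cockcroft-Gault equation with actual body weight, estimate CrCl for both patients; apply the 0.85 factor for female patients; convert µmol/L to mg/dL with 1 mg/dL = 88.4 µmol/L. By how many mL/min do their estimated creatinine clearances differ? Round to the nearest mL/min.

46 mL/min

Patient 1: SCr = 356 / 88.4 = 4.027 mg/dL
Patient 1: CrCl = (140 − 81) × 122.1 / (72 × 4.027) × 0.85 = 7203.9 / 289.94 × 0.85 ≈ 21.1 mL/min
Patient 2: CrCl = (140 − 68) × 114 / (72 × 1.7) = 8208.0 / 122.40 ≈ 67.1 mL/min
|21.1 − 67.1| = 46.0 mL/min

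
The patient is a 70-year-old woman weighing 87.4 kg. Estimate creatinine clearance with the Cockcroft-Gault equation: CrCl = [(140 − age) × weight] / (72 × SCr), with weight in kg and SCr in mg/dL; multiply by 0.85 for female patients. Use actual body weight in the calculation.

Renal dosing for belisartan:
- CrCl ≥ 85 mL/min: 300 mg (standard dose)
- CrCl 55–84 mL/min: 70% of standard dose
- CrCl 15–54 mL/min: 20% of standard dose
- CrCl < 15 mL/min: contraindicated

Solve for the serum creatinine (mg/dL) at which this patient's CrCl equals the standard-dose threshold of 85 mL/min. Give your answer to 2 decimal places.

Standard dose requires CrCl ≥ 85 mL/min.
Set (140 − 70) × 87.4 × 0.85 / (72 × SCr) = 85
SCr = (140 − 70) × 87.4 × 0.85 / (72 × 85) = 0.850 mg/dL

0.85 mg/dL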